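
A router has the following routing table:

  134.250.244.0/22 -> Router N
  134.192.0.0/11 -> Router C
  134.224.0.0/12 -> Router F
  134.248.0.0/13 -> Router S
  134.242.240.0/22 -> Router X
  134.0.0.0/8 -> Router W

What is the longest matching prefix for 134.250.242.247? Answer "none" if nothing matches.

134.248.0.0/13

Entries matching 134.250.242.247:
  134.0.0.0/8 (134.0.0.0 - 134.255.255.255)
  134.248.0.0/13 (134.248.0.0 - 134.255.255.255)
Most specific is 134.248.0.0/13.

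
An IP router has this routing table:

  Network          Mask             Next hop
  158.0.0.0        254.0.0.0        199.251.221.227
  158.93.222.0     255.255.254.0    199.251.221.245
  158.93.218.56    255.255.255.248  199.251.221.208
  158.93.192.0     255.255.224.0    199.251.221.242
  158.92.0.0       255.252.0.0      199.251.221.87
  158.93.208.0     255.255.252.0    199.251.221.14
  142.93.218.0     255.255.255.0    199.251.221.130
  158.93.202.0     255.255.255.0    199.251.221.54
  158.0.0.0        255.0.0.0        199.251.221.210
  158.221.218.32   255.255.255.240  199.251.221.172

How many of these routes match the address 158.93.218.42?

4

Prefixes containing 158.93.218.42:
  158.0.0.0/7 (158.0.0.0 - 159.255.255.255)
  158.0.0.0/8 (158.0.0.0 - 158.255.255.255)
  158.92.0.0/14 (158.92.0.0 - 158.95.255.255)
  158.93.192.0/19 (158.93.192.0 - 158.93.223.255)
Total matching entries: 4.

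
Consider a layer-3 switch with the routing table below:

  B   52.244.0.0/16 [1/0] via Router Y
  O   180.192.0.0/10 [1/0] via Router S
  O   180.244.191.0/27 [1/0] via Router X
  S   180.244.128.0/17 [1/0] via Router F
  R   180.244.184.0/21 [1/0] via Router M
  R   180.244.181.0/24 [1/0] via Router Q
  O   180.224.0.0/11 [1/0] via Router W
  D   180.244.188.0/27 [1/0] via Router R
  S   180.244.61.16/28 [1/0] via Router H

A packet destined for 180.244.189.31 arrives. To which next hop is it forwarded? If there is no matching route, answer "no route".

Router M

Routes whose prefix contains 180.244.189.31:
  180.192.0.0/10 (180.192.0.0 - 180.255.255.255) -> Router S
  180.224.0.0/11 (180.224.0.0 - 180.255.255.255) -> Router W
  180.244.128.0/17 (180.244.128.0 - 180.244.255.255) -> Router F
  180.244.184.0/21 (180.244.184.0 - 180.244.191.255) -> Router M
More-specific entries that do NOT match:
  180.244.61.16/28 (180.244.61.16 - 180.244.61.31) does not contain 180.244.189.31
  180.244.191.0/27 (180.244.191.0 - 180.244.191.31) does not contain 180.244.189.31
  180.244.188.0/27 (180.244.188.0 - 180.244.188.31) does not contain 180.244.189.31
  180.244.181.0/24 (180.244.181.0 - 180.244.181.255) does not contain 180.244.189.31
Longest matching prefix is /21 -> next hop Router M.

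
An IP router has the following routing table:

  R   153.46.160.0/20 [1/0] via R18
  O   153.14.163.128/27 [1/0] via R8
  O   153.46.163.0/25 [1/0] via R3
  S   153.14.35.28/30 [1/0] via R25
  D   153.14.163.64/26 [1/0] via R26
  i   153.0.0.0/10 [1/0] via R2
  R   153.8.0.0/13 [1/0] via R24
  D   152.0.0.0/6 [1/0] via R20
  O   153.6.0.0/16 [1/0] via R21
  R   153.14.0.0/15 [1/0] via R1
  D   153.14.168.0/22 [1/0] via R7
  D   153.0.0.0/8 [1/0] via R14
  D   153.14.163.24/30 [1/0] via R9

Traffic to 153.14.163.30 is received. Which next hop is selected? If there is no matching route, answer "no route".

R1

Routes whose prefix contains 153.14.163.30:
  152.0.0.0/6 (152.0.0.0 - 155.255.255.255) -> R20
  153.0.0.0/8 (153.0.0.0 - 153.255.255.255) -> R14
  153.0.0.0/10 (153.0.0.0 - 153.63.255.255) -> R2
  153.8.0.0/13 (153.8.0.0 - 153.15.255.255) -> R24
  153.14.0.0/15 (153.14.0.0 - 153.15.255.255) -> R1
More-specific entries that do NOT match:
  153.14.35.28/30 (153.14.35.28 - 153.14.35.31) does not contain 153.14.163.30
  153.14.163.24/30 (153.14.163.24 - 153.14.163.27) does not contain 153.14.163.30
  153.14.163.128/27 (153.14.163.128 - 153.14.163.159) does not contain 153.14.163.30
  153.14.163.64/26 (153.14.163.64 - 153.14.163.127) does not contain 153.14.163.30
  153.46.163.0/25 (153.46.163.0 - 153.46.163.127) does not contain 153.14.163.30
  153.14.168.0/22 (153.14.168.0 - 153.14.171.255) does not contain 153.14.163.30
  153.46.160.0/20 (153.46.160.0 - 153.46.175.255) does not contain 153.14.163.30
  153.6.0.0/16 (153.6.0.0 - 153.6.255.255) does not contain 153.14.163.30
Longest matching prefix is /15 -> next hop R1.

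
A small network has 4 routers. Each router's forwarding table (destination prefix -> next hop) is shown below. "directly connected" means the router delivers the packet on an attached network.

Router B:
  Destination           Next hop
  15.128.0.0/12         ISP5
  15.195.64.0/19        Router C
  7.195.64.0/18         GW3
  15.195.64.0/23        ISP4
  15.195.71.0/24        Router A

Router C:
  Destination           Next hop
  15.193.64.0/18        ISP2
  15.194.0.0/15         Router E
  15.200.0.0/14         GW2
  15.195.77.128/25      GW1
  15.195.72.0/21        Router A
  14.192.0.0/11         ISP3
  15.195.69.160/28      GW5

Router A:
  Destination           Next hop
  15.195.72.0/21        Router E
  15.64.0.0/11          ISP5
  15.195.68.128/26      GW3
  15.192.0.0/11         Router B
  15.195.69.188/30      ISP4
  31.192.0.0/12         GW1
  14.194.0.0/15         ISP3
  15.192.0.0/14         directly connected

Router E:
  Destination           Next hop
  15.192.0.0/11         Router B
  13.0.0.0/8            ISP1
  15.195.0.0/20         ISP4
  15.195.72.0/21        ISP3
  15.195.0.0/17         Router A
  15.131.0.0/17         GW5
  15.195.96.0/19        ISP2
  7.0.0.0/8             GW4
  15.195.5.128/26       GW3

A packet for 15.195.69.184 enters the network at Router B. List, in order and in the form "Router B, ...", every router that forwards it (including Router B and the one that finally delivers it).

At Router B: longest match for 15.195.69.184 is 15.195.64.0/19 -> Router C
At Router C: longest match for 15.195.69.184 is 15.194.0.0/15 -> Router E
At Router E: longest match for 15.195.69.184 is 15.195.0.0/17 -> Router A
At Router A: longest match for 15.195.69.184 is 15.192.0.0/14 -> directly connected

Router B, Router C, Router E, Router A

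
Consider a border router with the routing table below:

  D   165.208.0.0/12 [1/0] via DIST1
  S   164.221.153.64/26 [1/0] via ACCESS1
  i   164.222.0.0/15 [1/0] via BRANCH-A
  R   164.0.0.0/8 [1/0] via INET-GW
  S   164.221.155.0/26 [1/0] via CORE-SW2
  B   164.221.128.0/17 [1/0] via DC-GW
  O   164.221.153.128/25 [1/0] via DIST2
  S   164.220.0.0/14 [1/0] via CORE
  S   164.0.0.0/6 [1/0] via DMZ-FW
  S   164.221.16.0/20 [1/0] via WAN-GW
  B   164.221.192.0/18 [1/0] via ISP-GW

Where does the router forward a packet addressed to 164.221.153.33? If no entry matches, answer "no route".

DC-GW

Routes whose prefix contains 164.221.153.33:
  164.0.0.0/6 (164.0.0.0 - 167.255.255.255) -> DMZ-FW
  164.0.0.0/8 (164.0.0.0 - 164.255.255.255) -> INET-GW
  164.220.0.0/14 (164.220.0.0 - 164.223.255.255) -> CORE
  164.221.128.0/17 (164.221.128.0 - 164.221.255.255) -> DC-GW
More-specific entries that do NOT match:
  164.221.153.64/26 (164.221.153.64 - 164.221.153.127) does not contain 164.221.153.33
  164.221.155.0/26 (164.221.155.0 - 164.221.155.63) does not contain 164.221.153.33
  164.221.153.128/25 (164.221.153.128 - 164.221.153.255) does not contain 164.221.153.33
  164.221.16.0/20 (164.221.16.0 - 164.221.31.255) does not contain 164.221.153.33
  164.221.192.0/18 (164.221.192.0 - 164.221.255.255) does not contain 164.221.153.33
Longest matching prefix is /17 -> next hop DC-GW.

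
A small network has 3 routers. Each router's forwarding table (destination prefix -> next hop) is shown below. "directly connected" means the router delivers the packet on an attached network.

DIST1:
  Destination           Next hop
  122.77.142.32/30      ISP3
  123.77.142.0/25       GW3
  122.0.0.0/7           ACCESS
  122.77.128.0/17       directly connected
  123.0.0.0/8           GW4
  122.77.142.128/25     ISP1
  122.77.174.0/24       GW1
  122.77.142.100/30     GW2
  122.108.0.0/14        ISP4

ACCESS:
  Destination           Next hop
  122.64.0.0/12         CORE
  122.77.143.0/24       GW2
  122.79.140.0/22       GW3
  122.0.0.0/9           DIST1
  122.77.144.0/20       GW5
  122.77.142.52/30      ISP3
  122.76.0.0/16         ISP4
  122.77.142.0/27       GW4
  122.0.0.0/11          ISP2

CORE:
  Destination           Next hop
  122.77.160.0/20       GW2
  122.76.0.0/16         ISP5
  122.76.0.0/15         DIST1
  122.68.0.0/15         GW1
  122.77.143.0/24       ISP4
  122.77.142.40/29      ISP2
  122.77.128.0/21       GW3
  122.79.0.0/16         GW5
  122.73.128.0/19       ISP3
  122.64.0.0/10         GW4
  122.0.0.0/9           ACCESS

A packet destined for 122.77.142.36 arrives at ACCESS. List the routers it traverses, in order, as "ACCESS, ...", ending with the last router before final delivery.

ACCESS, CORE, DIST1

At ACCESS: longest match for 122.77.142.36 is 122.64.0.0/12 -> CORE
At CORE: longest match for 122.77.142.36 is 122.76.0.0/15 -> DIST1
At DIST1: longest match for 122.77.142.36 is 122.77.128.0/17 -> directly connected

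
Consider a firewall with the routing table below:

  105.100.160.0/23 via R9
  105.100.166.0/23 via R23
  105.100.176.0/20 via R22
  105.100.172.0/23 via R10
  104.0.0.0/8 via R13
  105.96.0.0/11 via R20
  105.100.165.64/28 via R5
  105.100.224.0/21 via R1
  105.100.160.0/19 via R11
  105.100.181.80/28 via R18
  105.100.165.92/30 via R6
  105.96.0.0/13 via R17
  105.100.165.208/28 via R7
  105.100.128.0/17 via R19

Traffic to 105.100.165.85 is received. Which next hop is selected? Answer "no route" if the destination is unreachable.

R11

Routes whose prefix contains 105.100.165.85:
  105.96.0.0/11 (105.96.0.0 - 105.127.255.255) -> R20
  105.96.0.0/13 (105.96.0.0 - 105.103.255.255) -> R17
  105.100.128.0/17 (105.100.128.0 - 105.100.255.255) -> R19
  105.100.160.0/19 (105.100.160.0 - 105.100.191.255) -> R11
More-specific entries that do NOT match:
  105.100.165.92/30 (105.100.165.92 - 105.100.165.95) does not contain 105.100.165.85
  105.100.165.64/28 (105.100.165.64 - 105.100.165.79) does not contain 105.100.165.85
  105.100.181.80/28 (105.100.181.80 - 105.100.181.95) does not contain 105.100.165.85
  105.100.165.208/28 (105.100.165.208 - 105.100.165.223) does not contain 105.100.165.85
  105.100.160.0/23 (105.100.160.0 - 105.100.161.255) does not contain 105.100.165.85
  105.100.166.0/23 (105.100.166.0 - 105.100.167.255) does not contain 105.100.165.85
  105.100.172.0/23 (105.100.172.0 - 105.100.173.255) does not contain 105.100.165.85
  105.100.224.0/21 (105.100.224.0 - 105.100.231.255) does not contain 105.100.165.85
  105.100.176.0/20 (105.100.176.0 - 105.100.191.255) does not contain 105.100.165.85
Longest matching prefix is /19 -> next hop R11.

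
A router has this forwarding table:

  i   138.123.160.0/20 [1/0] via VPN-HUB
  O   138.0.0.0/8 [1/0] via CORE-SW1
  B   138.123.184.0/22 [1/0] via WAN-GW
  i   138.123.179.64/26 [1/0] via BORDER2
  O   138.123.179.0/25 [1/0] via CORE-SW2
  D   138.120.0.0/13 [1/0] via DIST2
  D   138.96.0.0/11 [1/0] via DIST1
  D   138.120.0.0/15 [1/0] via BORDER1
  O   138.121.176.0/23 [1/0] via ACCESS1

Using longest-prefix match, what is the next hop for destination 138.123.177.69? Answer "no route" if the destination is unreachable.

DIST2

Routes whose prefix contains 138.123.177.69:
  138.0.0.0/8 (138.0.0.0 - 138.255.255.255) -> CORE-SW1
  138.96.0.0/11 (138.96.0.0 - 138.127.255.255) -> DIST1
  138.120.0.0/13 (138.120.0.0 - 138.127.255.255) -> DIST2
More-specific entries that do NOT match:
  138.123.179.64/26 (138.123.179.64 - 138.123.179.127) does not contain 138.123.177.69
  138.123.179.0/25 (138.123.179.0 - 138.123.179.127) does not contain 138.123.177.69
  138.121.176.0/23 (138.121.176.0 - 138.121.177.255) does not contain 138.123.177.69
  138.123.184.0/22 (138.123.184.0 - 138.123.187.255) does not contain 138.123.177.69
  138.123.160.0/20 (138.123.160.0 - 138.123.175.255) does not contain 138.123.177.69
  138.120.0.0/15 (138.120.0.0 - 138.121.255.255) does not contain 138.123.177.69
Longest matching prefix is /13 -> next hop DIST2.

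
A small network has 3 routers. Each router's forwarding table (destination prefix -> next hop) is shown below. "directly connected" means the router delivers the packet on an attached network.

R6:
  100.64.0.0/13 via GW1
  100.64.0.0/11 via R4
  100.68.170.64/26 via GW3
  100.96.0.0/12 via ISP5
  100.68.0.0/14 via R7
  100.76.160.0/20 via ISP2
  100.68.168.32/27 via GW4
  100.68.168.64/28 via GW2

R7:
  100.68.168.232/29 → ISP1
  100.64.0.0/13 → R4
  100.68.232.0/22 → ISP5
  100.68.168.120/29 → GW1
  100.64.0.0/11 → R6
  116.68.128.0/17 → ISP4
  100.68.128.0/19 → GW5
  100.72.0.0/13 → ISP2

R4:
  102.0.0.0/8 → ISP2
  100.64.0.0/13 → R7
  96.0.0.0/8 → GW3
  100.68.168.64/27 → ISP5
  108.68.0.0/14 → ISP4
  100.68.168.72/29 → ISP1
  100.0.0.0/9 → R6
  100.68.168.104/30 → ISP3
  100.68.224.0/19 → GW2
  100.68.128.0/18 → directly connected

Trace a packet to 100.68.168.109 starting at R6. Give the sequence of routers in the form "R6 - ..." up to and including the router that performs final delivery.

R6 - R7 - R4

At R6: longest match for 100.68.168.109 is 100.68.0.0/14 -> R7
At R7: longest match for 100.68.168.109 is 100.64.0.0/13 -> R4
At R4: longest match for 100.68.168.109 is 100.68.128.0/18 -> directly connected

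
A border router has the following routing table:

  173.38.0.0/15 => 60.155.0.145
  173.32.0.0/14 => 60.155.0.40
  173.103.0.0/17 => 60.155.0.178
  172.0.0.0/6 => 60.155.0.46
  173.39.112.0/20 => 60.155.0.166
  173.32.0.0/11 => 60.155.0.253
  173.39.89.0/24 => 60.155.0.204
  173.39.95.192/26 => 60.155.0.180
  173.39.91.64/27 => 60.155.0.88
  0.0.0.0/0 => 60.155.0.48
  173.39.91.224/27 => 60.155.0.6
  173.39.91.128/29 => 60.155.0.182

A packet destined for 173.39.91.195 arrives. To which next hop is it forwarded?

60.155.0.145

Routes whose prefix contains 173.39.91.195:
  0.0.0.0/0 (default, matches everything) -> 60.155.0.48
  172.0.0.0/6 (172.0.0.0 - 175.255.255.255) -> 60.155.0.46
  173.32.0.0/11 (173.32.0.0 - 173.63.255.255) -> 60.155.0.253
  173.38.0.0/15 (173.38.0.0 - 173.39.255.255) -> 60.155.0.145
More-specific entries that do NOT match:
  173.39.91.128/29 (173.39.91.128 - 173.39.91.135) does not contain 173.39.91.195
  173.39.91.64/27 (173.39.91.64 - 173.39.91.95) does not contain 173.39.91.195
  173.39.91.224/27 (173.39.91.224 - 173.39.91.255) does not contain 173.39.91.195
  173.39.95.192/26 (173.39.95.192 - 173.39.95.255) does not contain 173.39.91.195
  173.39.89.0/24 (173.39.89.0 - 173.39.89.255) does not contain 173.39.91.195
  173.39.112.0/20 (173.39.112.0 - 173.39.127.255) does not contain 173.39.91.195
  173.103.0.0/17 (173.103.0.0 - 173.103.127.255) does not contain 173.39.91.195
Longest matching prefix is /15 -> next hop 60.155.0.145.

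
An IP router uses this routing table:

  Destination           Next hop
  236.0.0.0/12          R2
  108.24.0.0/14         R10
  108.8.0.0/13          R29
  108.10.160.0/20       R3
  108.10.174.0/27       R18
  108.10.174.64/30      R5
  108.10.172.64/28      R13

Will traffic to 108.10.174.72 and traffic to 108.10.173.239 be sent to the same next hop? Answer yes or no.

yes

108.10.174.72: longest match 108.10.160.0/20 -> R3
108.10.173.239: longest match 108.10.160.0/20 -> R3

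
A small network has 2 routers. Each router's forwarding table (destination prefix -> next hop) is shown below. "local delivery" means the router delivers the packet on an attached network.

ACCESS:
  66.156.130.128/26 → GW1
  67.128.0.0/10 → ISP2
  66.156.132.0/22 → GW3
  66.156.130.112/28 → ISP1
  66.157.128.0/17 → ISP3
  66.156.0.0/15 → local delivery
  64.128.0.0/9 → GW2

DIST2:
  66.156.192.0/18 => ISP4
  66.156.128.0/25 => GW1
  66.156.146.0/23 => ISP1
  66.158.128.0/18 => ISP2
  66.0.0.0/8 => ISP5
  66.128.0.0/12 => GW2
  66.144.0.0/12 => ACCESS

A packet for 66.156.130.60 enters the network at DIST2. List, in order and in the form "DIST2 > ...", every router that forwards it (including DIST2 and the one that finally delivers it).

At DIST2: longest match for 66.156.130.60 is 66.144.0.0/12 -> ACCESS
At ACCESS: longest match for 66.156.130.60 is 66.156.0.0/15 -> local delivery

DIST2 > ACCESS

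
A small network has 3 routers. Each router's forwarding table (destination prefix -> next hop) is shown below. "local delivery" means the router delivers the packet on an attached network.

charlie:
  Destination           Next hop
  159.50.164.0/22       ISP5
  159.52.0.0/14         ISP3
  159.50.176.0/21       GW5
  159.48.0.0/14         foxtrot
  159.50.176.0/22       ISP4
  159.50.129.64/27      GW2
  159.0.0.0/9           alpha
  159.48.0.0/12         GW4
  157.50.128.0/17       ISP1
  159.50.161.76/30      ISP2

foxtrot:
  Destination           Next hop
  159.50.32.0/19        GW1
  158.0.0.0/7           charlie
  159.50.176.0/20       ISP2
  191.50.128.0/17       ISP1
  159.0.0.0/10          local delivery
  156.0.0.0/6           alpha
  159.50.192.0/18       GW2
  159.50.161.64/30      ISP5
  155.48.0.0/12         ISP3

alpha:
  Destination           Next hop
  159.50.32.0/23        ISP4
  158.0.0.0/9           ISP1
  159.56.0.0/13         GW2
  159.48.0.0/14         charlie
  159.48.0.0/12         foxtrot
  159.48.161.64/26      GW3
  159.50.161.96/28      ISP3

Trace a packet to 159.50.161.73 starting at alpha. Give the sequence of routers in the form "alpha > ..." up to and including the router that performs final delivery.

alpha > charlie > foxtrot

At alpha: longest match for 159.50.161.73 is 159.48.0.0/14 -> charlie
At charlie: longest match for 159.50.161.73 is 159.48.0.0/14 -> foxtrot
At foxtrot: longest match for 159.50.161.73 is 159.0.0.0/10 -> local delivery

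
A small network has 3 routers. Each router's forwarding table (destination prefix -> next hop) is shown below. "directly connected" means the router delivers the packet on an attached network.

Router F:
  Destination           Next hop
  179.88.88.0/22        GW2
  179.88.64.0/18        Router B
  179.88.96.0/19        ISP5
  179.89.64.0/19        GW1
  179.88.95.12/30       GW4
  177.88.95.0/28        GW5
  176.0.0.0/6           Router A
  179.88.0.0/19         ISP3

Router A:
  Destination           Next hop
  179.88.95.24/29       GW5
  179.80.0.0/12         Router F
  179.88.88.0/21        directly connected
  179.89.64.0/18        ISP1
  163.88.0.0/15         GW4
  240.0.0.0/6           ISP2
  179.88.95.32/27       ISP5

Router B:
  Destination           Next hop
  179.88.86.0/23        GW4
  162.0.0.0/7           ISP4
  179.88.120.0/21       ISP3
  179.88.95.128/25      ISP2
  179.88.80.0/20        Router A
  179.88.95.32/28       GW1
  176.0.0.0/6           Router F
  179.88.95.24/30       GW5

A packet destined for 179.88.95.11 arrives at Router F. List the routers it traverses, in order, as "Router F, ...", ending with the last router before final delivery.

Router F, Router B, Router A

At Router F: longest match for 179.88.95.11 is 179.88.64.0/18 -> Router B
At Router B: longest match for 179.88.95.11 is 179.88.80.0/20 -> Router A
At Router A: longest match for 179.88.95.11 is 179.88.88.0/21 -> directly connected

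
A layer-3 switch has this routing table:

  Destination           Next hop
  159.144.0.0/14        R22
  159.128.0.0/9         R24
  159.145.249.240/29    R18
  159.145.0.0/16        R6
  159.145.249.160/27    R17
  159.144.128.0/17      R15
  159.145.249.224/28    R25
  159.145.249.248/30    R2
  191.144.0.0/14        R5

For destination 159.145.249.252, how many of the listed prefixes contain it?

Prefixes containing 159.145.249.252:
  159.128.0.0/9 (159.128.0.0 - 159.255.255.255)
  159.144.0.0/14 (159.144.0.0 - 159.147.255.255)
  159.145.0.0/16 (159.145.0.0 - 159.145.255.255)
Total matching entries: 3.

3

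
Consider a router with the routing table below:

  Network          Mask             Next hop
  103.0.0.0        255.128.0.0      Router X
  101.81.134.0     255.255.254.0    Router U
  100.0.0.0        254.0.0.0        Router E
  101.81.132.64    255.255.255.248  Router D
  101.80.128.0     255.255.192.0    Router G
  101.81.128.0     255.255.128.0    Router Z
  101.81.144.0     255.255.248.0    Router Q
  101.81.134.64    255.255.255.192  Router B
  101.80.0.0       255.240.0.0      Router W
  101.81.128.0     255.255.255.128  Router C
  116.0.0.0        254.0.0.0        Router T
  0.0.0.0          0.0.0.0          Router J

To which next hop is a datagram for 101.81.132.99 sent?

Router Z

Routes whose prefix contains 101.81.132.99:
  0.0.0.0/0 (default, matches everything) -> Router J
  100.0.0.0/7 (100.0.0.0 - 101.255.255.255) -> Router E
  101.80.0.0/12 (101.80.0.0 - 101.95.255.255) -> Router W
  101.81.128.0/17 (101.81.128.0 - 101.81.255.255) -> Router Z
More-specific entries that do NOT match:
  101.81.132.64/29 (101.81.132.64 - 101.81.132.71) does not contain 101.81.132.99
  101.81.134.64/26 (101.81.134.64 - 101.81.134.127) does not contain 101.81.132.99
  101.81.128.0/25 (101.81.128.0 - 101.81.128.127) does not contain 101.81.132.99
  101.81.134.0/23 (101.81.134.0 - 101.81.135.255) does not contain 101.81.132.99
  101.81.144.0/21 (101.81.144.0 - 101.81.151.255) does not contain 101.81.132.99
  101.80.128.0/18 (101.80.128.0 - 101.80.191.255) does not contain 101.81.132.99
Longest matching prefix is /17 -> next hop Router Z.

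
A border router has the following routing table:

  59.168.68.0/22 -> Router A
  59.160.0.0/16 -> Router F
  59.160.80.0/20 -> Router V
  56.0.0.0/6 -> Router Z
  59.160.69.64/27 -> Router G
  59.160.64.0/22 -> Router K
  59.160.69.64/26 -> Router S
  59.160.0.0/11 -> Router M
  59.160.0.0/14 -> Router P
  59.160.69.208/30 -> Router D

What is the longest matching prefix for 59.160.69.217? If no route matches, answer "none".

59.160.0.0/16

Entries matching 59.160.69.217:
  56.0.0.0/6 (56.0.0.0 - 59.255.255.255)
  59.160.0.0/11 (59.160.0.0 - 59.191.255.255)
  59.160.0.0/14 (59.160.0.0 - 59.163.255.255)
  59.160.0.0/16 (59.160.0.0 - 59.160.255.255)
Most specific is 59.160.0.0/16.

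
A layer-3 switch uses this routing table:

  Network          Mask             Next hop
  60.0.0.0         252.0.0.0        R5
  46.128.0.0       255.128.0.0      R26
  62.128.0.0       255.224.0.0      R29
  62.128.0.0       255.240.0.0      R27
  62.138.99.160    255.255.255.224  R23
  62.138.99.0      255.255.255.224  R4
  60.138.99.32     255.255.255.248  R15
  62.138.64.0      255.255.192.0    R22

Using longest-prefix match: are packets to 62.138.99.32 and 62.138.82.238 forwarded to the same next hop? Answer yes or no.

yes

62.138.99.32: longest match 62.138.64.0/18 -> R22
62.138.82.238: longest match 62.138.64.0/18 -> R22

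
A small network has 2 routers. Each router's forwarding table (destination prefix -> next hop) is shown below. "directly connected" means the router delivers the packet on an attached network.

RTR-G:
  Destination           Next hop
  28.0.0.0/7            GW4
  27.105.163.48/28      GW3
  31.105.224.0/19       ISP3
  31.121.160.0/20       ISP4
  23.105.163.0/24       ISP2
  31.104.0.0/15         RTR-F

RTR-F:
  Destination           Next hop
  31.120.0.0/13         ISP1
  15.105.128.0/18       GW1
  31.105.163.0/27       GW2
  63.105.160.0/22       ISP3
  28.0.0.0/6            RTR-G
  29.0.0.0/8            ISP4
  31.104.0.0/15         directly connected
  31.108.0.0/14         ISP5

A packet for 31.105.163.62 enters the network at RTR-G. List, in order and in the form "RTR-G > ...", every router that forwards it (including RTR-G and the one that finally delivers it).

RTR-G > RTR-F

At RTR-G: longest match for 31.105.163.62 is 31.104.0.0/15 -> RTR-F
At RTR-F: longest match for 31.105.163.62 is 31.104.0.0/15 -> directly connected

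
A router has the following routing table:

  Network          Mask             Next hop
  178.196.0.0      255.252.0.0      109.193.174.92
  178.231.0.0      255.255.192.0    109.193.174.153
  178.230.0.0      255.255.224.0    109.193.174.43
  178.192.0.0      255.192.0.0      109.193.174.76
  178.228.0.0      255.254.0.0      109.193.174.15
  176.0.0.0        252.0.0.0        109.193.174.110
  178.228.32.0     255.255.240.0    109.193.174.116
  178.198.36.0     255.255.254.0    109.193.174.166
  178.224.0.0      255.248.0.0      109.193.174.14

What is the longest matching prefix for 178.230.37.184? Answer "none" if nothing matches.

178.224.0.0/13

Entries matching 178.230.37.184:
  176.0.0.0/6 (176.0.0.0 - 179.255.255.255)
  178.192.0.0/10 (178.192.0.0 - 178.255.255.255)
  178.224.0.0/13 (178.224.0.0 - 178.231.255.255)
Most specific is 178.224.0.0/13.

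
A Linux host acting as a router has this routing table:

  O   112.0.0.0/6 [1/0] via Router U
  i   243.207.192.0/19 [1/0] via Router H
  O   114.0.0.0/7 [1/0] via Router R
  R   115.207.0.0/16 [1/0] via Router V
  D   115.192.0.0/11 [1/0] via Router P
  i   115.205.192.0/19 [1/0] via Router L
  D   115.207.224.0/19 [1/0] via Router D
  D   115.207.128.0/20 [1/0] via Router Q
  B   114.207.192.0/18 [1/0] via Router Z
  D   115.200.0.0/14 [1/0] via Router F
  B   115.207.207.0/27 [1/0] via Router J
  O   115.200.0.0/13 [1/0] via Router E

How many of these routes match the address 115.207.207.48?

Prefixes containing 115.207.207.48:
  112.0.0.0/6 (112.0.0.0 - 115.255.255.255)
  114.0.0.0/7 (114.0.0.0 - 115.255.255.255)
  115.192.0.0/11 (115.192.0.0 - 115.223.255.255)
  115.200.0.0/13 (115.200.0.0 - 115.207.255.255)
  115.207.0.0/16 (115.207.0.0 - 115.207.255.255)
Total matching entries: 5.

5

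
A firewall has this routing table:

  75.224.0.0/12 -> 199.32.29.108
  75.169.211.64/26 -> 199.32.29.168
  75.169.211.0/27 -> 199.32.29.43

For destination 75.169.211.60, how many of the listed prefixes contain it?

No listed prefix contains 75.169.211.60.
Total matching entries: 0.

0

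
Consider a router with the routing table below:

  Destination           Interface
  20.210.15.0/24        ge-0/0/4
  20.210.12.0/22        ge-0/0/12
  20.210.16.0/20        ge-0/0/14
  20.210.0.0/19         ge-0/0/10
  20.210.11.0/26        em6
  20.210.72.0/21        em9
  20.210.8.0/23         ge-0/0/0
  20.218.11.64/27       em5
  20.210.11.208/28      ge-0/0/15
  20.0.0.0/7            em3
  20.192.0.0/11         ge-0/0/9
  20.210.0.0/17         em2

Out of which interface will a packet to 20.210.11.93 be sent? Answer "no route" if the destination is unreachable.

ge-0/0/10

Routes whose prefix contains 20.210.11.93:
  20.0.0.0/7 (20.0.0.0 - 21.255.255.255) -> em3
  20.192.0.0/11 (20.192.0.0 - 20.223.255.255) -> ge-0/0/9
  20.210.0.0/17 (20.210.0.0 - 20.210.127.255) -> em2
  20.210.0.0/19 (20.210.0.0 - 20.210.31.255) -> ge-0/0/10
More-specific entries that do NOT match:
  20.210.11.208/28 (20.210.11.208 - 20.210.11.223) does not contain 20.210.11.93
  20.218.11.64/27 (20.218.11.64 - 20.218.11.95) does not contain 20.210.11.93
  20.210.11.0/26 (20.210.11.0 - 20.210.11.63) does not contain 20.210.11.93
  20.210.15.0/24 (20.210.15.0 - 20.210.15.255) does not contain 20.210.11.93
  20.210.8.0/23 (20.210.8.0 - 20.210.9.255) does not contain 20.210.11.93
  20.210.12.0/22 (20.210.12.0 - 20.210.15.255) does not contain 20.210.11.93
  20.210.72.0/21 (20.210.72.0 - 20.210.79.255) does not contain 20.210.11.93
  20.210.16.0/20 (20.210.16.0 - 20.210.31.255) does not contain 20.210.11.93
Longest matching prefix is /19 -> interface ge-0/0/10.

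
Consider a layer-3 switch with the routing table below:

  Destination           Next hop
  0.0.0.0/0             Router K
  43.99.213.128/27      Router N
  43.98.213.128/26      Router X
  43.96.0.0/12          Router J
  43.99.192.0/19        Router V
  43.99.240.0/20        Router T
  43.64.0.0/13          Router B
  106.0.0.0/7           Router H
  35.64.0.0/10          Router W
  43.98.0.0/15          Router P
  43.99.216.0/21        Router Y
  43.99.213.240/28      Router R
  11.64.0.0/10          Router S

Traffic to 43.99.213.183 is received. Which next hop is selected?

Router V

Routes whose prefix contains 43.99.213.183:
  0.0.0.0/0 (default, matches everything) -> Router K
  43.96.0.0/12 (43.96.0.0 - 43.111.255.255) -> Router J
  43.98.0.0/15 (43.98.0.0 - 43.99.255.255) -> Router P
  43.99.192.0/19 (43.99.192.0 - 43.99.223.255) -> Router V
More-specific entries that do NOT match:
  43.99.213.240/28 (43.99.213.240 - 43.99.213.255) does not contain 43.99.213.183
  43.99.213.128/27 (43.99.213.128 - 43.99.213.159) does not contain 43.99.213.183
  43.98.213.128/26 (43.98.213.128 - 43.98.213.191) does not contain 43.99.213.183
  43.99.216.0/21 (43.99.216.0 - 43.99.223.255) does not contain 43.99.213.183
  43.99.240.0/20 (43.99.240.0 - 43.99.255.255) does not contain 43.99.213.183
Longest matching prefix is /19 -> next hop Router V.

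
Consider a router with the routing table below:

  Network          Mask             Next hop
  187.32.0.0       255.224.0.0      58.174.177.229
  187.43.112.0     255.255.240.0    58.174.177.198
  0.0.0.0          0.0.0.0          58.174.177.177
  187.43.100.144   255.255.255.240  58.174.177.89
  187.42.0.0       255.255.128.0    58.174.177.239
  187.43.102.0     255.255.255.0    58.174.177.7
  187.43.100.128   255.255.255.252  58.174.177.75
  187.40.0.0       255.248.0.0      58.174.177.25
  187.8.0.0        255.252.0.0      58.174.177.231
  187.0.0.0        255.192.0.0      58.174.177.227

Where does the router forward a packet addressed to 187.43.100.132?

Routes whose prefix contains 187.43.100.132:
  0.0.0.0/0 (default, matches everything) -> 58.174.177.177
  187.0.0.0/10 (187.0.0.0 - 187.63.255.255) -> 58.174.177.227
  187.32.0.0/11 (187.32.0.0 - 187.63.255.255) -> 58.174.177.229
  187.40.0.0/13 (187.40.0.0 - 187.47.255.255) -> 58.174.177.25
More-specific entries that do NOT match:
  187.43.100.128/30 (187.43.100.128 - 187.43.100.131) does not contain 187.43.100.132
  187.43.100.144/28 (187.43.100.144 - 187.43.100.159) does not contain 187.43.100.132
  187.43.102.0/24 (187.43.102.0 - 187.43.102.255) does not contain 187.43.100.132
  187.43.112.0/20 (187.43.112.0 - 187.43.127.255) does not contain 187.43.100.132
  187.42.0.0/17 (187.42.0.0 - 187.42.127.255) does not contain 187.43.100.132
  187.8.0.0/14 (187.8.0.0 - 187.11.255.255) does not contain 187.43.100.132
Longest matching prefix is /13 -> next hop 58.174.177.25.

58.174.177.25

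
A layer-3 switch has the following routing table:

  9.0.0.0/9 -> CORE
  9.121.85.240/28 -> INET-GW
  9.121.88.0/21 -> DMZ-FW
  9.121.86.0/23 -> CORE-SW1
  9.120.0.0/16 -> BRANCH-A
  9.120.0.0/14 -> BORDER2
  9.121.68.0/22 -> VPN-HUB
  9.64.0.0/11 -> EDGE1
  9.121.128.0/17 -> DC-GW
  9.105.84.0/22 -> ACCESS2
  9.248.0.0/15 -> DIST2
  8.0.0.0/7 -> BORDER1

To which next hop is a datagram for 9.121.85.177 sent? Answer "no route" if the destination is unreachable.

BORDER2

Routes whose prefix contains 9.121.85.177:
  8.0.0.0/7 (8.0.0.0 - 9.255.255.255) -> BORDER1
  9.0.0.0/9 (9.0.0.0 - 9.127.255.255) -> CORE
  9.120.0.0/14 (9.120.0.0 - 9.123.255.255) -> BORDER2
More-specific entries that do NOT match:
  9.121.85.240/28 (9.121.85.240 - 9.121.85.255) does not contain 9.121.85.177
  9.121.86.0/23 (9.121.86.0 - 9.121.87.255) does not contain 9.121.85.177
  9.121.68.0/22 (9.121.68.0 - 9.121.71.255) does not contain 9.121.85.177
  9.105.84.0/22 (9.105.84.0 - 9.105.87.255) does not contain 9.121.85.177
  9.121.88.0/21 (9.121.88.0 - 9.121.95.255) does not contain 9.121.85.177
  9.121.128.0/17 (9.121.128.0 - 9.121.255.255) does not contain 9.121.85.177
  9.120.0.0/16 (9.120.0.0 - 9.120.255.255) does not contain 9.121.85.177
  9.248.0.0/15 (9.248.0.0 - 9.249.255.255) does not contain 9.121.85.177
Longest matching prefix is /14 -> next hop BORDER2.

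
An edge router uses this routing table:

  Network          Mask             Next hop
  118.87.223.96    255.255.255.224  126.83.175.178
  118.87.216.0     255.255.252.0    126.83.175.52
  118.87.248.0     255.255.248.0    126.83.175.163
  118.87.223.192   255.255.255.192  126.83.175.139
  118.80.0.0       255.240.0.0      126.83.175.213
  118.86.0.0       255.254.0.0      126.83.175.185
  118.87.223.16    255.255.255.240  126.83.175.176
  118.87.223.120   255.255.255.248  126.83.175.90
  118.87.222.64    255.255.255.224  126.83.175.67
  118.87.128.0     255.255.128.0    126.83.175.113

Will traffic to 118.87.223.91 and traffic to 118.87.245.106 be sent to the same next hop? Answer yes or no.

118.87.223.91: longest match 118.87.128.0/17 -> 126.83.175.113
118.87.245.106: longest match 118.87.128.0/17 -> 126.83.175.113

yes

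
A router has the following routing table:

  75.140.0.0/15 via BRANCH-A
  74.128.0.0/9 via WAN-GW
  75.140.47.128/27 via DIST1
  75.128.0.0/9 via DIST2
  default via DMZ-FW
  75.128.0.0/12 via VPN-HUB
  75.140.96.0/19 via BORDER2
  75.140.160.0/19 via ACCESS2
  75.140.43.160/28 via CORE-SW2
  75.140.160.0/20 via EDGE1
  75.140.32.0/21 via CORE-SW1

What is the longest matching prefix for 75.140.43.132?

Entries matching 75.140.43.132:
  0.0.0.0/0 (default, matches everything)
  75.128.0.0/9 (75.128.0.0 - 75.255.255.255)
  75.128.0.0/12 (75.128.0.0 - 75.143.255.255)
  75.140.0.0/15 (75.140.0.0 - 75.141.255.255)
Most specific is 75.140.0.0/15.

75.140.0.0/15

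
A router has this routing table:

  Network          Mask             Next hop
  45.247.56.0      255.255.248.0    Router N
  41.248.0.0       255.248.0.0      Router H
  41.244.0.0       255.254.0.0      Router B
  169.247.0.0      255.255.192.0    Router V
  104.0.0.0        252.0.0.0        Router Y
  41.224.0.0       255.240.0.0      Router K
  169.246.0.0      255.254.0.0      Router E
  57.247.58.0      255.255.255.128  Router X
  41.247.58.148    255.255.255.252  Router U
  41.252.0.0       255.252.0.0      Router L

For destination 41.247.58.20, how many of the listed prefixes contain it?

0

No listed prefix contains 41.247.58.20.
Total matching entries: 0.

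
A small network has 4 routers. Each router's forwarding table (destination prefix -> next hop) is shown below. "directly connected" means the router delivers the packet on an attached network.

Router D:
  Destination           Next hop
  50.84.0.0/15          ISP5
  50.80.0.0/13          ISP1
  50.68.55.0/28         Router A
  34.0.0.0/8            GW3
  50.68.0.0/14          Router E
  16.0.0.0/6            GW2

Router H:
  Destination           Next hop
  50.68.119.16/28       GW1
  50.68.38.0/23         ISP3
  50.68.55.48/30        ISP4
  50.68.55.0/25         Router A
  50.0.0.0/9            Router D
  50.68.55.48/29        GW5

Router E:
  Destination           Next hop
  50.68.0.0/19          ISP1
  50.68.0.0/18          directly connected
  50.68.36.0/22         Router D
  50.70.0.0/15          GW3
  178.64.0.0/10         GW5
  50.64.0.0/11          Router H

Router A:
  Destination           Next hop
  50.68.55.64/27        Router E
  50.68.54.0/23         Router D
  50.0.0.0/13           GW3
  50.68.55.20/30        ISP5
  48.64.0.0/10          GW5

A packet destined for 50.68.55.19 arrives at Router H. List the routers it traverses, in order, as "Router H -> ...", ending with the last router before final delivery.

At Router H: longest match for 50.68.55.19 is 50.68.55.0/25 -> Router A
At Router A: longest match for 50.68.55.19 is 50.68.54.0/23 -> Router D
At Router D: longest match for 50.68.55.19 is 50.68.0.0/14 -> Router E
At Router E: longest match for 50.68.55.19 is 50.68.0.0/18 -> directly connected

Router H -> Router A -> Router D -> Router E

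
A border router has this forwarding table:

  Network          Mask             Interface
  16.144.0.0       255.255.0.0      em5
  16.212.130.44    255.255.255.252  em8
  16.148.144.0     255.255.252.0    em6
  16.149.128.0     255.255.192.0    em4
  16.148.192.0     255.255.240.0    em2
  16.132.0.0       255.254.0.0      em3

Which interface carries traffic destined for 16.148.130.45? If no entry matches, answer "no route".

no route

No entry's prefix contains 16.148.130.45; there is no default route.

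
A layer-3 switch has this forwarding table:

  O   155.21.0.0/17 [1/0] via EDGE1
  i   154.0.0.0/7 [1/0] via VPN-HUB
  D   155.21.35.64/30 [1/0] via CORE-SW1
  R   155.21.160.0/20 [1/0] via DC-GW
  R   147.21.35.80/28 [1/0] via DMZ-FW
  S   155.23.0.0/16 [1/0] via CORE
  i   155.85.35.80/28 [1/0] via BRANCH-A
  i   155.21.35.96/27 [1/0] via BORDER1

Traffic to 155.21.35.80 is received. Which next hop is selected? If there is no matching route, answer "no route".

Routes whose prefix contains 155.21.35.80:
  154.0.0.0/7 (154.0.0.0 - 155.255.255.255) -> VPN-HUB
  155.21.0.0/17 (155.21.0.0 - 155.21.127.255) -> EDGE1
More-specific entries that do NOT match:
  155.21.35.64/30 (155.21.35.64 - 155.21.35.67) does not contain 155.21.35.80
  147.21.35.80/28 (147.21.35.80 - 147.21.35.95) does not contain 155.21.35.80
  155.85.35.80/28 (155.85.35.80 - 155.85.35.95) does not contain 155.21.35.80
  155.21.35.96/27 (155.21.35.96 - 155.21.35.127) does not contain 155.21.35.80
  155.21.160.0/20 (155.21.160.0 - 155.21.175.255) does not contain 155.21.35.80
Longest matching prefix is /17 -> next hop EDGE1.

EDGE1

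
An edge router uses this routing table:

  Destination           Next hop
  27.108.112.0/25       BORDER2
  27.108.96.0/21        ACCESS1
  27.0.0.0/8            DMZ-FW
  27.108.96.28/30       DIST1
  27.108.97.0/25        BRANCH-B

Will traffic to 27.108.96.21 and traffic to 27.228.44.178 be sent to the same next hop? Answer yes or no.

27.108.96.21: longest match 27.108.96.0/21 -> ACCESS1
27.228.44.178: longest match 27.0.0.0/8 -> DMZ-FW

no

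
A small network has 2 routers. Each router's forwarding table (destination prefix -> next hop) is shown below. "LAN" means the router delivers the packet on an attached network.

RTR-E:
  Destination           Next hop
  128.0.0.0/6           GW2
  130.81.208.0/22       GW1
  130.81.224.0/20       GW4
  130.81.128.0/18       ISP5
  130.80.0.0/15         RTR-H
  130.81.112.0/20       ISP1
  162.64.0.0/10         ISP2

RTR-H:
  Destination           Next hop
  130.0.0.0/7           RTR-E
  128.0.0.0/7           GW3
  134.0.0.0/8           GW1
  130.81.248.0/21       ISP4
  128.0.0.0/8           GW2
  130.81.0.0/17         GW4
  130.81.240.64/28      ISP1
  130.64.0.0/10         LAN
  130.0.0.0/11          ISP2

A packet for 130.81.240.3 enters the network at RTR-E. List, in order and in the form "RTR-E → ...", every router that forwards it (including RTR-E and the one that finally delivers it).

RTR-E → RTR-H

At RTR-E: longest match for 130.81.240.3 is 130.80.0.0/15 -> RTR-H
At RTR-H: longest match for 130.81.240.3 is 130.64.0.0/10 -> LAN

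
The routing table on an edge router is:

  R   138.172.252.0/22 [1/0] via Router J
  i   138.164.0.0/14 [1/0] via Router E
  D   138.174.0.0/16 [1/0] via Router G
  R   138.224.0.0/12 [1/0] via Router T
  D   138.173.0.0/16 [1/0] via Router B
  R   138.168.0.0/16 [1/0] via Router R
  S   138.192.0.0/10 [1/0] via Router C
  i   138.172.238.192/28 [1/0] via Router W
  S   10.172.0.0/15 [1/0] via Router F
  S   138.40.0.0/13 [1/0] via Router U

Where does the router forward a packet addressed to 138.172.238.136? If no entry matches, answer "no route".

no route

No entry's prefix contains 138.172.238.136; there is no default route.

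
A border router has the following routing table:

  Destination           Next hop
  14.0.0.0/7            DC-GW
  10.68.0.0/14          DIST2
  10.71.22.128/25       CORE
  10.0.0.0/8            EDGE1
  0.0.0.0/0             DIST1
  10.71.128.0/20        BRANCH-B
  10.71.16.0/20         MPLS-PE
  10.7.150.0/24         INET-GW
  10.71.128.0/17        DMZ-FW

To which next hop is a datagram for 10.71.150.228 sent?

DMZ-FW

Routes whose prefix contains 10.71.150.228:
  0.0.0.0/0 (default, matches everything) -> DIST1
  10.0.0.0/8 (10.0.0.0 - 10.255.255.255) -> EDGE1
  10.68.0.0/14 (10.68.0.0 - 10.71.255.255) -> DIST2
  10.71.128.0/17 (10.71.128.0 - 10.71.255.255) -> DMZ-FW
More-specific entries that do NOT match:
  10.71.22.128/25 (10.71.22.128 - 10.71.22.255) does not contain 10.71.150.228
  10.7.150.0/24 (10.7.150.0 - 10.7.150.255) does not contain 10.71.150.228
  10.71.128.0/20 (10.71.128.0 - 10.71.143.255) does not contain 10.71.150.228
  10.71.16.0/20 (10.71.16.0 - 10.71.31.255) does not contain 10.71.150.228
Longest matching prefix is /17 -> next hop DMZ-FW.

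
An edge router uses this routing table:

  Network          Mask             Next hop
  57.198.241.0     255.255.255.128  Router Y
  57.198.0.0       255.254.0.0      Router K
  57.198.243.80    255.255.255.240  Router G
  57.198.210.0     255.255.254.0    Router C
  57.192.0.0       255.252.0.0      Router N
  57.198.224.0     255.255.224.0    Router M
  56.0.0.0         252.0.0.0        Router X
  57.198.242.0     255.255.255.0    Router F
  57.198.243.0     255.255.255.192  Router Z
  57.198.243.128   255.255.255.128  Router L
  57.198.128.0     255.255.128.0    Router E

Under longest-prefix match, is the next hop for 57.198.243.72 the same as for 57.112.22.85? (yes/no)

57.198.243.72: longest match 57.198.224.0/19 -> Router M
57.112.22.85: longest match 56.0.0.0/6 -> Router X

no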